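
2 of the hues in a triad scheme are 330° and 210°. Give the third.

A triad places three hues 120° apart.
The full set through 210° is {90°, 210°, 330°}.
Given {210°, 330°}, the missing hue is 90°.

90°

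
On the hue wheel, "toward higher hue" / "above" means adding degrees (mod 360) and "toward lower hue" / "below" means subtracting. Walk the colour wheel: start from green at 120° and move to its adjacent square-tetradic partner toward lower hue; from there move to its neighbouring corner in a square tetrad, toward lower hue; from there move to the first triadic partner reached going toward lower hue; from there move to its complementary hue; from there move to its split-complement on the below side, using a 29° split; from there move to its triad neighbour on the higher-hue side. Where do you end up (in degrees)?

271°

120 − 90 = 30°   (square ↓)
30 − 90 = -60 → -60 + 360 = 300°   (square ↓)
300 − 120 = 180°   (triadic ↓)
180 + 180 = 360 → 360 − 360 = 0°   (complement)
0 + 151 = 151°   (split-comp 29° ↓)
151 + 120 = 271°   (triadic ↑)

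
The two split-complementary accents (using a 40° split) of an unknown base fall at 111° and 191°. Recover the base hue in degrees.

331°

The accents sit 40° either side of the complement, so the complement is their short-arc midpoint on the wheel.
Short-arc midpoint of 111° and 191°: 151°.
Base is 180° from the complement: 151 − 180 = -29 → -29 + 360 = 331°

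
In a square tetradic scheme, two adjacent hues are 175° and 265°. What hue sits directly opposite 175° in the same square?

355°

A square tetradic scheme places four hues 90° apart; opposite corners are 180° apart.
175 + 180 = 355°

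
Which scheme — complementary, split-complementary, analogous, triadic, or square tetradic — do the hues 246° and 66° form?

Sort the hues: 66°, 246°.
Successive gaps around the wheel: 180°, 180°.
Two hues 180° apart are complementary.

complementary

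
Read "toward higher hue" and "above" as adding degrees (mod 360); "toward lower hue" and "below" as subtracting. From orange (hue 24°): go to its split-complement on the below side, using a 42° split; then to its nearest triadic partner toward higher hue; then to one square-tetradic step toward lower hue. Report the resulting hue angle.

+138° (split-comp 42° ↓): 24 + 138 = 162°
+120° (triadic ↑): 162 + 120 = 282°
−90° (square ↓): 282 − 90 = 192°

192°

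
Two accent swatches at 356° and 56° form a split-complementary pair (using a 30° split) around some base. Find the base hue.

The accents sit 30° either side of the complement, so the complement is their short-arc midpoint on the wheel.
Short-arc midpoint of 356° and 56°: 26°.
Base is 180° from the complement: 26 − 180 = -154 → -154 + 360 = 206°

206°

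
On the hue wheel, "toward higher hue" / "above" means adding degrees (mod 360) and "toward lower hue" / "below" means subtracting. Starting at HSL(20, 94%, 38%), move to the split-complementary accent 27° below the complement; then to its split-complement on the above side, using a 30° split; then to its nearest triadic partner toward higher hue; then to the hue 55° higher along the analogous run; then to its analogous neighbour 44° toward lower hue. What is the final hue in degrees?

20 + 153 = 173°   (split-comp 27° ↓)
173 + 210 = 383 → 383 − 360 = 23°   (split-comp 30° ↑)
23 + 120 = 143°   (triadic ↑)
143 + 55 = 198°   (analog 55° ↑)
198 − 44 = 154°   (analog 44° ↓)

154°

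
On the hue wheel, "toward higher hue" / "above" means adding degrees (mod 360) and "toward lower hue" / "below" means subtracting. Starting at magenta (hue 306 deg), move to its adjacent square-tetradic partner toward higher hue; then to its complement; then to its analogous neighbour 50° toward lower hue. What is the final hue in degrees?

square ↑ +90°: 306 + 90 = 396 → 396 − 360 = 36°
complement +180°: 36 + 180 = 216°
analog 50° ↓ −50°: 216 − 50 = 166°

166°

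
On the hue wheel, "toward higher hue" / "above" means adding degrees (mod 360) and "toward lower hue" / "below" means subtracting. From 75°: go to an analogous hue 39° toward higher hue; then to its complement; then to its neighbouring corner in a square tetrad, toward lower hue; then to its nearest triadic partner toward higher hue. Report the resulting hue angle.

324°

75 + 39 = 114°   (analog 39° ↑)
114 + 180 = 294°   (complement)
294 − 90 = 204°   (square ↓)
204 + 120 = 324°   (triadic ↑)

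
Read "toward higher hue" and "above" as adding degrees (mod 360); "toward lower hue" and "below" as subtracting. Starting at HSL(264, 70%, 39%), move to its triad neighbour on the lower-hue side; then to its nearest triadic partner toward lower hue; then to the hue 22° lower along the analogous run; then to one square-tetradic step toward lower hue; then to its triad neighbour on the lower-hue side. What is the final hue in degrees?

152°

triadic ↓ −120°: 264 − 120 = 144°
triadic ↓ −120°: 144 − 120 = 24°
analog 22° ↓ −22°: 24 − 22 = 2°
square ↓ −90°: 2 − 90 = -88 → -88 + 360 = 272°
triadic ↓ −120°: 272 − 120 = 152°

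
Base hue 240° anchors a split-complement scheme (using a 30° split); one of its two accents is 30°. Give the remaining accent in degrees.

90°

Split-complementary hues sit 30° either side of the complement.
Complement of the base 240°: 240 + 180 = 420 → 420 − 360 = 60°
The given accent 30° is 30° one side of 60°; the other accent sits 30° the other side: 60 + 30 = 90°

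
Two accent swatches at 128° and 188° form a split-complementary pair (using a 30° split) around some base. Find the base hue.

338°

The accents sit 30° either side of the complement, so the complement is their short-arc midpoint on the wheel.
Short-arc midpoint of 128° and 188°: 158°.
Base is 180° from the complement: 158 − 180 = -22 → -22 + 360 = 338°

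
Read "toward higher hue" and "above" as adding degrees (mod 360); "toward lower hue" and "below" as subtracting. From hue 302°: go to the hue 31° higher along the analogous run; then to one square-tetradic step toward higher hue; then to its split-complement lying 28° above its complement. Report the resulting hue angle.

+31° (analog 31° ↑): 302 + 31 = 333°
+90° (square ↑): 333 + 90 = 423 → 423 − 360 = 63°
+208° (split-comp 28° ↑): 63 + 208 = 271°

271°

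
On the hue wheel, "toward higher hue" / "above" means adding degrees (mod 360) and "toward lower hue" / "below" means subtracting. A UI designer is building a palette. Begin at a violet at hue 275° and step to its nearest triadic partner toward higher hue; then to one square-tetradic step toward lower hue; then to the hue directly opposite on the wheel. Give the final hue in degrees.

125°

+120° (triadic ↑): 275 + 120 = 395 → 395 − 360 = 35°
−90° (square ↓): 35 − 90 = -55 → -55 + 360 = 305°
+180° (complement): 305 + 180 = 485 → 485 − 360 = 125°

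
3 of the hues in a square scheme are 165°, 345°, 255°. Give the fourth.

A square tetradic scheme places four hues every 90°.
The full set through 165° is {75°, 165°, 255°, 345°}.
Given {165°, 255°, 345°}, the missing hue is 75°.

75°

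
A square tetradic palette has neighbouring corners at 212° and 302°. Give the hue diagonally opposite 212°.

A square tetradic scheme places four hues 90° apart; opposite corners are 180° apart.
212 + 180 = 392 → 392 − 360 = 32°

32°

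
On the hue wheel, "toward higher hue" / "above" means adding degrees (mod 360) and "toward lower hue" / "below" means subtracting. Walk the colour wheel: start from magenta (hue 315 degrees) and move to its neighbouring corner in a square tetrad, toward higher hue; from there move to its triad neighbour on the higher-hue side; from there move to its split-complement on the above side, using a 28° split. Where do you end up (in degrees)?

13°

+90° (square ↑): 315 + 90 = 405 → 405 − 360 = 45°
+120° (triadic ↑): 45 + 120 = 165°
+208° (split-comp 28° ↑): 165 + 208 = 373 → 373 − 360 = 13°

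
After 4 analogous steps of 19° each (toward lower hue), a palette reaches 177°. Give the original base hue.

4 steps of 19° (toward lower hue) give a net shift of −76°.
Start = end − shift: 177 + 76 = 253°

253°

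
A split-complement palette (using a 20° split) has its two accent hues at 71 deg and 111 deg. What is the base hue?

The accents sit 20° either side of the complement, so the complement is their short-arc midpoint on the wheel.
Short-arc midpoint of 71° and 111°: 91°.
Base is 180° from the complement: 91 − 180 = -89 → -89 + 360 = 271°

271°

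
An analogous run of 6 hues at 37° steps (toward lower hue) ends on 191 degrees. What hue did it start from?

16°

5 steps of 37° (toward lower hue) give a net shift of −185°.
Start = end − shift: 191 + 185 = 376 → 376 − 360 = 16°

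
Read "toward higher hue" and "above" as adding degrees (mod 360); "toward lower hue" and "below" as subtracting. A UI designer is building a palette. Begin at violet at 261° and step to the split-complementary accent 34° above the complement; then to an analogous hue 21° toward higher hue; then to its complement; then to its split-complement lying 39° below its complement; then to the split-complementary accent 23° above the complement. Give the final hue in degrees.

300°

261 + 214 = 475 → 475 − 360 = 115°   (split-comp 34° ↑)
115 + 21 = 136°   (analog 21° ↑)
136 + 180 = 316°   (complement)
316 + 141 = 457 → 457 − 360 = 97°   (split-comp 39° ↓)
97 + 203 = 300°   (split-comp 23° ↑)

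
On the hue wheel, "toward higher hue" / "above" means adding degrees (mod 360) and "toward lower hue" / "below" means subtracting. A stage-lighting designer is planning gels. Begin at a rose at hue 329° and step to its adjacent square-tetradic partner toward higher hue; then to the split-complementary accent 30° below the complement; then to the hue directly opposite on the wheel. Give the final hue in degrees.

square ↑ +90°: 329 + 90 = 419 → 419 − 360 = 59°
split-comp 30° ↓ +150°: 59 + 150 = 209°
complement +180°: 209 + 180 = 389 → 389 − 360 = 29°

29°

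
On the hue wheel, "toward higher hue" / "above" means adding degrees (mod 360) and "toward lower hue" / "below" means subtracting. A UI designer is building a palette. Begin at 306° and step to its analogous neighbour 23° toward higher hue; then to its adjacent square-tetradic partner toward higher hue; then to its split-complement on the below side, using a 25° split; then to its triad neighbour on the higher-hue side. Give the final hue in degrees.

334°

306 + 23 = 329°   (analog 23° ↑)
329 + 90 = 419 → 419 − 360 = 59°   (square ↑)
59 + 155 = 214°   (split-comp 25° ↓)
214 + 120 = 334°   (triadic ↑)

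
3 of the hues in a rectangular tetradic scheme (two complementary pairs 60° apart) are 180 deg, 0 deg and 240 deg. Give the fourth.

A rectangular tetradic uses two complementary pairs 60° apart: offsets 0°, 60°, 180°, 240°.
Among {0°, 180°, 240°}, 0° and 180° are a 180° pair.
The remaining hue 240° needs its own complement: 240 + 180 = 420 → 420 − 360 = 60°

60°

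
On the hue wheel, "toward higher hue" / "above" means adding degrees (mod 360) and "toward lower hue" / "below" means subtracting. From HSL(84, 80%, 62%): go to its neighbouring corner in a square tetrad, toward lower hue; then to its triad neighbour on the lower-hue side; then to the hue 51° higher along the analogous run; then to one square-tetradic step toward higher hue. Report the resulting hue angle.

15°

square ↓ −90°: 84 − 90 = -6 → -6 + 360 = 354°
triadic ↓ −120°: 354 − 120 = 234°
analog 51° ↑ +51°: 234 + 51 = 285°
square ↑ +90°: 285 + 90 = 375 → 375 − 360 = 15°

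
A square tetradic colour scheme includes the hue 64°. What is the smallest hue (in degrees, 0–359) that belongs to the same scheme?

A square tetradic scheme places four hues every 90°.
The full set through 64° is {64°, 154°, 244°, 334°}.

64°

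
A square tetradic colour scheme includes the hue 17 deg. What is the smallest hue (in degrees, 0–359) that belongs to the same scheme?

A square tetradic scheme places four hues every 90°.
The full set through 17° is {17°, 107°, 197°, 287°}.

17°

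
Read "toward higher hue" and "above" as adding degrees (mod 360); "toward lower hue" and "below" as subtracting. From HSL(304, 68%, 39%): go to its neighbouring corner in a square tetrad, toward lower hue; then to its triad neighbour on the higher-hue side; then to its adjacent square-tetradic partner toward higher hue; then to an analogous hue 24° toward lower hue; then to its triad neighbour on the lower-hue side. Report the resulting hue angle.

square ↓ −90°: 304 − 90 = 214°
triadic ↑ +120°: 214 + 120 = 334°
square ↑ +90°: 334 + 90 = 424 → 424 − 360 = 64°
analog 24° ↓ −24°: 64 − 24 = 40°
triadic ↓ −120°: 40 − 120 = -80 → -80 + 360 = 280°

280°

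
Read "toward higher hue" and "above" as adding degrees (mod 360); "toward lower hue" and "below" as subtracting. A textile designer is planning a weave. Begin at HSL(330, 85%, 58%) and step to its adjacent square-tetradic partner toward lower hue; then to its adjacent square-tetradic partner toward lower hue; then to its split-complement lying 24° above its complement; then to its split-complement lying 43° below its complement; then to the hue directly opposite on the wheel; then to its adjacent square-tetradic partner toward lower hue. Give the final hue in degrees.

221°

330 − 90 = 240°   (square ↓)
240 − 90 = 150°   (square ↓)
150 + 204 = 354°   (split-comp 24° ↑)
354 + 137 = 491 → 491 − 360 = 131°   (split-comp 43° ↓)
131 + 180 = 311°   (complement)
311 − 90 = 221°   (square ↓)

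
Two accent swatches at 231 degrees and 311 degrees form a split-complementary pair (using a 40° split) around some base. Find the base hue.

The accents sit 40° either side of the complement, so the complement is their short-arc midpoint on the wheel.
Short-arc midpoint of 231° and 311°: 271°.
Base is 180° from the complement: 271 − 180 = 91°

91°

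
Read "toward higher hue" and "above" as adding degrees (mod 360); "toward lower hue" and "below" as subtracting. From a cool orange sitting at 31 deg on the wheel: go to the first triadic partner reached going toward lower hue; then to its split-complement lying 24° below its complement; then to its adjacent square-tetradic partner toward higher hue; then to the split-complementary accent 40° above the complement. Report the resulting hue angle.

triadic ↓ −120°: 31 − 120 = -89 → -89 + 360 = 271°
split-comp 24° ↓ +156°: 271 + 156 = 427 → 427 − 360 = 67°
square ↑ +90°: 67 + 90 = 157°
split-comp 40° ↑ +220°: 157 + 220 = 377 → 377 − 360 = 17°

17°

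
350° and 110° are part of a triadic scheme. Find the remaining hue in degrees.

A triad places three hues 120° apart.
The full set through 110° is {110°, 230°, 350°}.
Given {110°, 350°}, the missing hue is 230°.

230°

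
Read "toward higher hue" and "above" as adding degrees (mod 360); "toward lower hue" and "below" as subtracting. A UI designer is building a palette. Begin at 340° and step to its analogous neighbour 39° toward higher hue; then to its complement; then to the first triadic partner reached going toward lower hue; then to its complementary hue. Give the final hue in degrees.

340 + 39 = 379 → 379 − 360 = 19°   (analog 39° ↑)
19 + 180 = 199°   (complement)
199 − 120 = 79°   (triadic ↓)
79 + 180 = 259°   (complement)

259°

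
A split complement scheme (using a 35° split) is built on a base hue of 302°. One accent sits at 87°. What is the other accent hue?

Split-complementary hues sit 35° either side of the complement.
Complement of the base 302°: 302 + 180 = 482 → 482 − 360 = 122°
The given accent 87° is 35° one side of 122°; the other accent sits 35° the other side: 122 + 35 = 157°

157°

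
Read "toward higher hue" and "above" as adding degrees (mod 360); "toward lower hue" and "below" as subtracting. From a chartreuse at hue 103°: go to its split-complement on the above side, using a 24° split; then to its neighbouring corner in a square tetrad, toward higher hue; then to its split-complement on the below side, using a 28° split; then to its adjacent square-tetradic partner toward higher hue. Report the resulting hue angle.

+204° (split-comp 24° ↑): 103 + 204 = 307°
+90° (square ↑): 307 + 90 = 397 → 397 − 360 = 37°
+152° (split-comp 28° ↓): 37 + 152 = 189°
+90° (square ↑): 189 + 90 = 279°

279°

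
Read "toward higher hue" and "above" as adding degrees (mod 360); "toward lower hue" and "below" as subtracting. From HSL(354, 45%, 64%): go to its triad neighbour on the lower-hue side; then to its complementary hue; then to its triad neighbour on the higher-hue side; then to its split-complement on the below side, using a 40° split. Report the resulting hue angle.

314°

triadic ↓ −120°: 354 − 120 = 234°
complement +180°: 234 + 180 = 414 → 414 − 360 = 54°
triadic ↑ +120°: 54 + 120 = 174°
split-comp 40° ↓ +140°: 174 + 140 = 314°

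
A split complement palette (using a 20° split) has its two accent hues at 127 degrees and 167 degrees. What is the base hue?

327°

The accents sit 20° either side of the complement, so the complement is their short-arc midpoint on the wheel.
Short-arc midpoint of 127° and 167°: 147°.
Base is 180° from the complement: 147 − 180 = -33 → -33 + 360 = 327°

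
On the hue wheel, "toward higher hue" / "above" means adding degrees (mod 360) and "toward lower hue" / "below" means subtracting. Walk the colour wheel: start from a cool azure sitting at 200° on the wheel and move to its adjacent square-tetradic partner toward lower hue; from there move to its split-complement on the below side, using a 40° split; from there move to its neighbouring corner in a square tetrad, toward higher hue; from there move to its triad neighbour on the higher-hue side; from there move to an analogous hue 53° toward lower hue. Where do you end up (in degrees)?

200 − 90 = 110°   (square ↓)
110 + 140 = 250°   (split-comp 40° ↓)
250 + 90 = 340°   (square ↑)
340 + 120 = 460 → 460 − 360 = 100°   (triadic ↑)
100 − 53 = 47°   (analog 53° ↓)

47°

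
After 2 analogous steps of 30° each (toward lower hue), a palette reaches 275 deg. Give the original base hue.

335°

2 steps of 30° (toward lower hue) give a net shift of −60°.
Start = end − shift: 275 + 60 = 335°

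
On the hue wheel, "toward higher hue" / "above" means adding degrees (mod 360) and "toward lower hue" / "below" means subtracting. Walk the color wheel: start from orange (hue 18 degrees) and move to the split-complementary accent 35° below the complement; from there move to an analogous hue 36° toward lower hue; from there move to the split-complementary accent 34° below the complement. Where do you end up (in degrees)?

+145° (split-comp 35° ↓): 18 + 145 = 163°
−36° (analog 36° ↓): 163 − 36 = 127°
+146° (split-comp 34° ↓): 127 + 146 = 273°

273°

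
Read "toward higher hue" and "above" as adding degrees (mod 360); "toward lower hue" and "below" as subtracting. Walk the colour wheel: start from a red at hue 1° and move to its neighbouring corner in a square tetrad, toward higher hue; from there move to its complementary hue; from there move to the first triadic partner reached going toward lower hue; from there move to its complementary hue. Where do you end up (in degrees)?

square ↑ +90°: 1 + 90 = 91°
complement +180°: 91 + 180 = 271°
triadic ↓ −120°: 271 − 120 = 151°
complement +180°: 151 + 180 = 331°

331°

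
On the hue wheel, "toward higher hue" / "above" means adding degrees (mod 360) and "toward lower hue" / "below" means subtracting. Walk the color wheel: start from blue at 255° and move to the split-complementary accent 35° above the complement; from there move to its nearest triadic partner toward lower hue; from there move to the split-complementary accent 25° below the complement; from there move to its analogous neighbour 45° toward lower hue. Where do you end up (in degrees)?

+215° (split-comp 35° ↑): 255 + 215 = 470 → 470 − 360 = 110°
−120° (triadic ↓): 110 − 120 = -10 → -10 + 360 = 350°
+155° (split-comp 25° ↓): 350 + 155 = 505 → 505 − 360 = 145°
−45° (analog 45° ↓): 145 − 45 = 100°

100°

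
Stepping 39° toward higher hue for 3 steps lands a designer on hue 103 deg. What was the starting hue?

346°

3 steps of 39° (toward higher hue) give a net shift of +117°.
Start = end − shift: 103 − 117 = -14 → -14 + 360 = 346°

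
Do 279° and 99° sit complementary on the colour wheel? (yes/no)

Angular distance: |279 − 99| = 180 = 180°.
Complementary requires 180°.

yes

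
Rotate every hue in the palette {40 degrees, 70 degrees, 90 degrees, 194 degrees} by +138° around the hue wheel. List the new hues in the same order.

178°, 208°, 228°, 332°

40 + 138 = 178°
70 + 138 = 208°
90 + 138 = 228°
194 + 138 = 332°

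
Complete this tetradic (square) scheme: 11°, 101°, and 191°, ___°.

A square tetradic scheme places four hues every 90°.
The full set through 11° is {11°, 101°, 191°, 281°}.
Given {11°, 101°, 191°}, the missing hue is 281°.

281°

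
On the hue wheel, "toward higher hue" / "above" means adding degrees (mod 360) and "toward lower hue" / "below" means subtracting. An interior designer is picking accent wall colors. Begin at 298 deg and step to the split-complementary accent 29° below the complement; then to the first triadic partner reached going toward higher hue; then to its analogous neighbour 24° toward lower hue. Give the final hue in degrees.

185°

split-comp 29° ↓ +151°: 298 + 151 = 449 → 449 − 360 = 89°
triadic ↑ +120°: 89 + 120 = 209°
analog 24° ↓ −24°: 209 − 24 = 185°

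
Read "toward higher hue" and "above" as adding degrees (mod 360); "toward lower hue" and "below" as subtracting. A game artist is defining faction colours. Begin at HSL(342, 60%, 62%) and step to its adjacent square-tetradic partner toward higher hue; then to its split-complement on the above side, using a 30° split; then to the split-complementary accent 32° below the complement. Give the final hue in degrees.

342 + 90 = 432 → 432 − 360 = 72°   (square ↑)
72 + 210 = 282°   (split-comp 30° ↑)
282 + 148 = 430 → 430 − 360 = 70°   (split-comp 32° ↓)

70°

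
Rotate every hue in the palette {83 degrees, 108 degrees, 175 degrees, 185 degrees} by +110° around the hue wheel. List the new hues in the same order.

83 + 110 = 193°
108 + 110 = 218°
175 + 110 = 285°
185 + 110 = 295°

193°, 218°, 285°, 295°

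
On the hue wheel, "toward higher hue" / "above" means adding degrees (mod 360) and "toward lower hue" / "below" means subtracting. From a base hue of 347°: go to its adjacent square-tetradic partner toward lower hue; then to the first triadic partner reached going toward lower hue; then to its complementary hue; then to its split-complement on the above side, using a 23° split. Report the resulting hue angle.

−90° (square ↓): 347 − 90 = 257°
−120° (triadic ↓): 257 − 120 = 137°
+180° (complement): 137 + 180 = 317°
+203° (split-comp 23° ↑): 317 + 203 = 520 → 520 − 360 = 160°

160°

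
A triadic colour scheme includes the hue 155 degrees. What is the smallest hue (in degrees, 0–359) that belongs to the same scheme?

35°

A triad places three hues 120° apart.
The full set through 155° is {35°, 155°, 275°}.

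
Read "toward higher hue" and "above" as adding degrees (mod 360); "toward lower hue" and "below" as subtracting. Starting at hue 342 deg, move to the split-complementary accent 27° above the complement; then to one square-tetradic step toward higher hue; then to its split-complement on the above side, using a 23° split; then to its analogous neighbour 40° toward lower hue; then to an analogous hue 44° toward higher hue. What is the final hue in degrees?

342 + 207 = 549 → 549 − 360 = 189°   (split-comp 27° ↑)
189 + 90 = 279°   (square ↑)
279 + 203 = 482 → 482 − 360 = 122°   (split-comp 23° ↑)
122 − 40 = 82°   (analog 40° ↓)
82 + 44 = 126°   (analog 44° ↑)

126°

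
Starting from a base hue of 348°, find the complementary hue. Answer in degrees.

The complement sits 180° across the wheel.
348 + 180 = 528 → 528 − 360 = 168°

168°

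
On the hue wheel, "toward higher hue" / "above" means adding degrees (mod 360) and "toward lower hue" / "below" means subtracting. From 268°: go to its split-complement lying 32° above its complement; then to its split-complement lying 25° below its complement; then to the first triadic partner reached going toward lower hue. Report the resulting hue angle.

155°

268 + 212 = 480 → 480 − 360 = 120°   (split-comp 32° ↑)
120 + 155 = 275°   (split-comp 25° ↓)
275 − 120 = 155°   (triadic ↓)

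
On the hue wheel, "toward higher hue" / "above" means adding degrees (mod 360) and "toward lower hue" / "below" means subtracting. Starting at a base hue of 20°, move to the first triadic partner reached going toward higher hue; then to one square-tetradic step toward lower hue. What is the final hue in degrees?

+120° (triadic ↑): 20 + 120 = 140°
−90° (square ↓): 140 − 90 = 50°

50°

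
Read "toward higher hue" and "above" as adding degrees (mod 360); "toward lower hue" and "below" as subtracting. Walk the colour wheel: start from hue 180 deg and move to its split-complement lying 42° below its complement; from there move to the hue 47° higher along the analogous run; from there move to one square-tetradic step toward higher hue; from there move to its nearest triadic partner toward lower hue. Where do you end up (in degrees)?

180 + 138 = 318°   (split-comp 42° ↓)
318 + 47 = 365 → 365 − 360 = 5°   (analog 47° ↑)
5 + 90 = 95°   (square ↑)
95 − 120 = -25 → -25 + 360 = 335°   (triadic ↓)

335°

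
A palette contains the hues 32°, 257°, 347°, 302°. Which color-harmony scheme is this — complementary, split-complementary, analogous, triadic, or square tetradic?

Sort the hues: 32°, 257°, 302°, 347°.
Successive gaps around the wheel: 225°, 45°, 45°, 45°.
A run of hues at equal small steps (45°) with one large closing gap is an analogous group.

analogous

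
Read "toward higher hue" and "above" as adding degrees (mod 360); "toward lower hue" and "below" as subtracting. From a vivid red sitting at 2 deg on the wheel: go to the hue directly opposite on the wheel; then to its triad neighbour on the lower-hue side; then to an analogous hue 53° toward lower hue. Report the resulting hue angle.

complement +180°: 2 + 180 = 182°
triadic ↓ −120°: 182 − 120 = 62°
analog 53° ↓ −53°: 62 − 53 = 9°

9°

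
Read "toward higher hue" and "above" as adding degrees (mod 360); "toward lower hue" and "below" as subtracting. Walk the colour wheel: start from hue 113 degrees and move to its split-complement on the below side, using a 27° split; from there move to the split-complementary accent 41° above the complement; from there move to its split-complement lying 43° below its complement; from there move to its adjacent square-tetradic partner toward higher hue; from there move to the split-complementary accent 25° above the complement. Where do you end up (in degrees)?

split-comp 27° ↓ +153°: 113 + 153 = 266°
split-comp 41° ↑ +221°: 266 + 221 = 487 → 487 − 360 = 127°
split-comp 43° ↓ +137°: 127 + 137 = 264°
square ↑ +90°: 264 + 90 = 354°
split-comp 25° ↑ +205°: 354 + 205 = 559 → 559 − 360 = 199°

199°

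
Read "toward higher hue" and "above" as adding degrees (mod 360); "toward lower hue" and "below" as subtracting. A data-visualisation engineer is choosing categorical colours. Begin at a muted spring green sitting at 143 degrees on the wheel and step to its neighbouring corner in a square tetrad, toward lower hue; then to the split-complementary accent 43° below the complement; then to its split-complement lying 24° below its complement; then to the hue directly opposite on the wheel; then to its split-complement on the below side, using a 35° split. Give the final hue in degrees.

311°

143 − 90 = 53°   (square ↓)
53 + 137 = 190°   (split-comp 43° ↓)
190 + 156 = 346°   (split-comp 24° ↓)
346 + 180 = 526 → 526 − 360 = 166°   (complement)
166 + 145 = 311°   (split-comp 35° ↓)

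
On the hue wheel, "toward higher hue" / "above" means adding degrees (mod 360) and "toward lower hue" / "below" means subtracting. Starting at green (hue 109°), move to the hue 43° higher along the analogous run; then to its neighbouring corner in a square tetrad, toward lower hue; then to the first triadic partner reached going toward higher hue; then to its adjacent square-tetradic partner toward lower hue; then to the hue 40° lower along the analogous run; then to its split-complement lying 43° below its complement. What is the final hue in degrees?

189°

+43° (analog 43° ↑): 109 + 43 = 152°
−90° (square ↓): 152 − 90 = 62°
+120° (triadic ↑): 62 + 120 = 182°
−90° (square ↓): 182 − 90 = 92°
−40° (analog 40° ↓): 92 − 40 = 52°
+137° (split-comp 43° ↓): 52 + 137 = 189°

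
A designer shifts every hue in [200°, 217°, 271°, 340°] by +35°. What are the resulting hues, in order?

235°, 252°, 306°, 15°

200 + 35 = 235°
217 + 35 = 252°
271 + 35 = 306°
340 + 35 = 375 → 375 − 360 = 15°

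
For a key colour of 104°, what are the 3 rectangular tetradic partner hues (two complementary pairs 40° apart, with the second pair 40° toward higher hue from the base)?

A rectangular tetradic uses two complementary pairs 40° apart: offsets 0°, 40°, 180°, 220°.
104 + 40 = 144°
104 + 180 = 284°
104 + 220 = 324°

144°, 284°, 324°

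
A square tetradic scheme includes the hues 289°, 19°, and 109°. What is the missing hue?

A square tetradic scheme places four hues every 90°.
The full set through 19° is {19°, 109°, 199°, 289°}.
Given {19°, 109°, 289°}, the missing hue is 199°.

199°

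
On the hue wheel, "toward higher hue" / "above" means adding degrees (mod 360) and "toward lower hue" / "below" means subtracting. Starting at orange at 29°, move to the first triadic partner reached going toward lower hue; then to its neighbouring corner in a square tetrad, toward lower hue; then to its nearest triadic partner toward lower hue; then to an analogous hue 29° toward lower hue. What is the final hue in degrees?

29 − 120 = -91 → -91 + 360 = 269°   (triadic ↓)
269 − 90 = 179°   (square ↓)
179 − 120 = 59°   (triadic ↓)
59 − 29 = 30°   (analog 29° ↓)

30°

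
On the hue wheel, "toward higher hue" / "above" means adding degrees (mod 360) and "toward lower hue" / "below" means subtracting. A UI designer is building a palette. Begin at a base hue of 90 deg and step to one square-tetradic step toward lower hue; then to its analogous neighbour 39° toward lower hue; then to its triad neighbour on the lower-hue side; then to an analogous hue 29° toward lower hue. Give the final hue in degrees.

172°

−90° (square ↓): 90 − 90 = 0°
−39° (analog 39° ↓): 0 − 39 = -39 → -39 + 360 = 321°
−120° (triadic ↓): 321 − 120 = 201°
−29° (analog 29° ↓): 201 − 29 = 172°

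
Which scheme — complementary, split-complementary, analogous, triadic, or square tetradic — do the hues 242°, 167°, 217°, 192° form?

analogous

Sort the hues: 167°, 192°, 217°, 242°.
Successive gaps around the wheel: 25°, 25°, 25°, 285°.
A run of hues at equal small steps (25°) with one large closing gap is an analogous group.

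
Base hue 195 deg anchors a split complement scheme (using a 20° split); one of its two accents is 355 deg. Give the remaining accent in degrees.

35°

Split-complementary hues sit 20° either side of the complement.
Complement of the base 195°: 195 + 180 = 375 → 375 − 360 = 15°
The given accent 355° is 20° one side of 15°; the other accent sits 20° the other side: 15 + 20 = 35°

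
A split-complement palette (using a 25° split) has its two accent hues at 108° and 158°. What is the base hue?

313°

The accents sit 25° either side of the complement, so the complement is their short-arc midpoint on the wheel.
Short-arc midpoint of 108° and 158°: 133°.
Base is 180° from the complement: 133 − 180 = -47 → -47 + 360 = 313°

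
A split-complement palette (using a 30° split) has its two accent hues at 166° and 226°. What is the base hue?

16°

The accents sit 30° either side of the complement, so the complement is their short-arc midpoint on the wheel.
Short-arc midpoint of 166° and 226°: 196°.
Base is 180° from the complement: 196 − 180 = 16°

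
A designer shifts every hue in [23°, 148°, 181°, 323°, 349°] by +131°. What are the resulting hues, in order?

154°, 279°, 312°, 94°, 120°

23 + 131 = 154°
148 + 131 = 279°
181 + 131 = 312°
323 + 131 = 454 → 454 − 360 = 94°
349 + 131 = 480 → 480 − 360 = 120°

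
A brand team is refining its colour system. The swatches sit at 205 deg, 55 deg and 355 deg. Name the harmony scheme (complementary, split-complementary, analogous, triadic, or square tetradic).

split-complementary

Sort the hues: 55°, 205°, 355°.
Successive gaps around the wheel: 150°, 150°, 60°.
Two 150° gaps and one 60° gap — a base hue opposite a pair of accents 30° either side of its complement — is the split-complementary pattern.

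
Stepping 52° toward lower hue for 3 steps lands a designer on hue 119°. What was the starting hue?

3 steps of 52° (toward lower hue) give a net shift of −156°.
Start = end − shift: 119 + 156 = 275°

275°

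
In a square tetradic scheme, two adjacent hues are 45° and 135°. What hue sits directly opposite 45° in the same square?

A square tetradic scheme places four hues 90° apart; opposite corners are 180° apart.
45 + 180 = 225°

225°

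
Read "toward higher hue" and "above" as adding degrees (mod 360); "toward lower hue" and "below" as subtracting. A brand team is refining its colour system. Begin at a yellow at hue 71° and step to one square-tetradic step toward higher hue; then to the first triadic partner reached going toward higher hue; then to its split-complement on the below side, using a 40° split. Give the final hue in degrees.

61°

71 + 90 = 161°   (square ↑)
161 + 120 = 281°   (triadic ↑)
281 + 140 = 421 → 421 − 360 = 61°   (split-comp 40° ↓)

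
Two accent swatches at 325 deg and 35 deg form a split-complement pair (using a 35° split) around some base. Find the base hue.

The accents sit 35° either side of the complement, so the complement is their short-arc midpoint on the wheel.
Short-arc midpoint of 325° and 35°: 0°.
Base is 180° from the complement: 0 − 180 = -180 → -180 + 360 = 180°

180°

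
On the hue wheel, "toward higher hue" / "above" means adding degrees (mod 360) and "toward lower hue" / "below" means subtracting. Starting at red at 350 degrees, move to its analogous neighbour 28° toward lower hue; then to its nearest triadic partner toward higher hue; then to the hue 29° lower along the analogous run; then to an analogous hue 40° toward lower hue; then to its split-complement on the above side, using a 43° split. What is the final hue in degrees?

−28° (analog 28° ↓): 350 − 28 = 322°
+120° (triadic ↑): 322 + 120 = 442 → 442 − 360 = 82°
−29° (analog 29° ↓): 82 − 29 = 53°
−40° (analog 40° ↓): 53 − 40 = 13°
+223° (split-comp 43° ↑): 13 + 223 = 236°

236°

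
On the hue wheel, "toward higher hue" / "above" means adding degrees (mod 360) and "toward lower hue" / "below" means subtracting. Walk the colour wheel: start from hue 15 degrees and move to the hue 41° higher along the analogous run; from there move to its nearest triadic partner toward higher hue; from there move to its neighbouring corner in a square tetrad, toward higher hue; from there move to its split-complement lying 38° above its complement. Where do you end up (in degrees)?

124°

+41° (analog 41° ↑): 15 + 41 = 56°
+120° (triadic ↑): 56 + 120 = 176°
+90° (square ↑): 176 + 90 = 266°
+218° (split-comp 38° ↑): 266 + 218 = 484 → 484 − 360 = 124°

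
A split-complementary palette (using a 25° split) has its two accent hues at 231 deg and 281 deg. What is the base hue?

The accents sit 25° either side of the complement, so the complement is their short-arc midpoint on the wheel.
Short-arc midpoint of 231° and 281°: 256°.
Base is 180° from the complement: 256 − 180 = 76°

76°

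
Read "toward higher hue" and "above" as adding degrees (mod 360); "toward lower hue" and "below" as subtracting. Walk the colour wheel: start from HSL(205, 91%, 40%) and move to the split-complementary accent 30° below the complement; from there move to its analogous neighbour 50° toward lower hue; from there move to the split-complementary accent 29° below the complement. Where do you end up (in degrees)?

split-comp 30° ↓ +150°: 205 + 150 = 355°
analog 50° ↓ −50°: 355 − 50 = 305°
split-comp 29° ↓ +151°: 305 + 151 = 456 → 456 − 360 = 96°

96°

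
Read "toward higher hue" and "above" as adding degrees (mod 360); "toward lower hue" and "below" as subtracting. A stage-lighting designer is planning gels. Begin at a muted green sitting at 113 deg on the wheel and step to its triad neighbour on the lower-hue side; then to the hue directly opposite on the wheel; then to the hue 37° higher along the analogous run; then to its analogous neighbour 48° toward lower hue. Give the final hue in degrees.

162°

−120° (triadic ↓): 113 − 120 = -7 → -7 + 360 = 353°
+180° (complement): 353 + 180 = 533 → 533 − 360 = 173°
+37° (analog 37° ↑): 173 + 37 = 210°
−48° (analog 48° ↓): 210 − 48 = 162°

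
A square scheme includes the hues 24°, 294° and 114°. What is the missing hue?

A square tetradic scheme places four hues every 90°.
The full set through 24° is {24°, 114°, 204°, 294°}.
Given {24°, 114°, 294°}, the missing hue is 204°.

204°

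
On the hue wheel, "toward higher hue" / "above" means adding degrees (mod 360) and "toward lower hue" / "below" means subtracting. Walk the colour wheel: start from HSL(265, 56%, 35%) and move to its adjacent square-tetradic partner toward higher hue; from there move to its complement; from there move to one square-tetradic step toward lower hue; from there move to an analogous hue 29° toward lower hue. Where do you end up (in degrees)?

56°

+90° (square ↑): 265 + 90 = 355°
+180° (complement): 355 + 180 = 535 → 535 − 360 = 175°
−90° (square ↓): 175 − 90 = 85°
−29° (analog 29° ↓): 85 − 29 = 56°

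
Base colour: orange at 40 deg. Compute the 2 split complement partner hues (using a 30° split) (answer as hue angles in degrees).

190° and 250°

Complement of 40 deg: 40 + 180 = 220°
220 − 30 = 190°
220 + 30 = 250°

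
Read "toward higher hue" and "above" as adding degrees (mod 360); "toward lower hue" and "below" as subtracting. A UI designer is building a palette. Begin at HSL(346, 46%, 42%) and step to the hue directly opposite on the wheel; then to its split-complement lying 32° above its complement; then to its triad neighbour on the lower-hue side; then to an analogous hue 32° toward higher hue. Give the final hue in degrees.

+180° (complement): 346 + 180 = 526 → 526 − 360 = 166°
+212° (split-comp 32° ↑): 166 + 212 = 378 → 378 − 360 = 18°
−120° (triadic ↓): 18 − 120 = -102 → -102 + 360 = 258°
+32° (analog 32° ↑): 258 + 32 = 290°

290°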